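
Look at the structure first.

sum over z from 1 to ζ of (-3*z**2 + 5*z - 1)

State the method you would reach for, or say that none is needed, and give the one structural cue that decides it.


Technique: no special technique — Faulhaber territory: sum each constant-multiple power of z with its closed-form formula, no trick required.


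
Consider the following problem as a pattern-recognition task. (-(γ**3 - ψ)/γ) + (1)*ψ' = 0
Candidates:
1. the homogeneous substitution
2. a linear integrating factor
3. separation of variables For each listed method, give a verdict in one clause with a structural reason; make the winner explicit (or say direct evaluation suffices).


Technique: a linear integrating factor — linear in the unknown with genuine forcing: multiply through by the exponential of the integrated coefficient and the left side closes into one derivative.
- the homogeneous substitution: rescaling both variables together changes the slope, so no ratio substitution collapses it.
- a linear integrating factor — applicable, and directly so.
- separation of variables: the two dependences do not factor apart.


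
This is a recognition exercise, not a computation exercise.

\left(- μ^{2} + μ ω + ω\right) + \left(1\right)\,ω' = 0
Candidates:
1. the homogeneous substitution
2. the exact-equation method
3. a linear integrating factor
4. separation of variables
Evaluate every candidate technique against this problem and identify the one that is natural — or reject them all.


Diagnosis: a linear integrating factor — linear in the unknown with genuine forcing: multiply through by the exponential of the integrated coefficient and the left side closes into one derivative.
- the homogeneous substitution: the slope changes under joint rescaling, failing the degree-zero test.
- the exact-equation method — the mixed partial derivatives differ, so the left side is not a total differential.
- a linear integrating factor: applicable, and directly so.
- separation of variables — the two dependences are entangled, not a clean product of one-variable pieces.


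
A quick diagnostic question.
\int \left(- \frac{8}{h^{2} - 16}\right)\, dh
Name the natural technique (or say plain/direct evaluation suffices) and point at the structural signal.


Technique: partial fractions — with h^{2} - 16 factorable and the degree on top strictly smaller, simple-fraction decomposition is immediate.


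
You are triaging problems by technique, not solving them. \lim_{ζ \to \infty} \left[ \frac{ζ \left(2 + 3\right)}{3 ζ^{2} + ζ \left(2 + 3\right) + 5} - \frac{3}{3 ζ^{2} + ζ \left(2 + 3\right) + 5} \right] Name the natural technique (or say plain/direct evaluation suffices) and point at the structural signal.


Diagnosis: dominant-term comparison — at large ζ only the top-degree terms survive; compare the leading terms and the limit falls out. l'Hôpital's at-infinity variant applies to the expression viewed as a single quotient; the leading-term comparison is the direct route.


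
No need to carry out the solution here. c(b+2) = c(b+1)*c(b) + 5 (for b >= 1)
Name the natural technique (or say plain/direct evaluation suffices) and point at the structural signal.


Verdict: no special technique — the recurrence is nonlinear in the sequence terms; no linear-recurrence method fits it as written — one iterates or studies it directly.


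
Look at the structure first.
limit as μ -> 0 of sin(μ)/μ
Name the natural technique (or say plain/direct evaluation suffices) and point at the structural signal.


Verdict: l'Hôpital's rule (0/0) — substituting 0 gives 0 over 0; differentiate top and bottom once and re-evaluate. One could equally expand both pieces locally and compare leading terms; the rule does that in one stroke.


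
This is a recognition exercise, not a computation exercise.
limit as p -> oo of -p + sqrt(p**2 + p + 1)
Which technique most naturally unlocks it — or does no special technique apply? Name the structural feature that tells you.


Method: conjugate multiplication — divergence minus divergence hides a finite answer — expose it by pairing sqrt(p**2 + p + 1) - p with its conjugate.


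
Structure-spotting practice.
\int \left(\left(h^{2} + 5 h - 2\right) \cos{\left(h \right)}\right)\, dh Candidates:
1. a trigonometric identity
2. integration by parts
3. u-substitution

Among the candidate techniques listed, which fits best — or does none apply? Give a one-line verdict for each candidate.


Method: integration by parts — h^{2} + 5 h - 2 dies after finitely many derivatives while \cos{\left(h \right)} cycles under integration — the tabular/parts setup.
- a trigonometric identity: the trigonometric factor has no even power to reduce and no cross-frequency product to convert — the standard power-reduction and product-to-sum identities do not engage it.
- integration by parts: a fit — the right tool for this form.
- u-substitution: no subexpression of the integrand serves as a whole-integral substitution inner — individual terms may offer their own, but none carries its derivative as a factor of the full integrand; a working change of variable would have to be constructed from outside the expression.


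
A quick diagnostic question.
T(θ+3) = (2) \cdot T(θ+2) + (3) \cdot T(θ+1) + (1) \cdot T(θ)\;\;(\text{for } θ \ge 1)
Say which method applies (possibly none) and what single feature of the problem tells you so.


Technique: the characteristic-root method — shift-invariance with fixed coefficients calls for exponential trials; the characteristic polynomial finds every r^θ.


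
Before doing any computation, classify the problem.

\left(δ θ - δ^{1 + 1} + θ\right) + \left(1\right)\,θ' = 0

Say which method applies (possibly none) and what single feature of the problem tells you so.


Technique: a linear integrating factor — linear in the unknown with genuine forcing: multiply through by the exponential of the integrated coefficient and the left side closes into one derivative.


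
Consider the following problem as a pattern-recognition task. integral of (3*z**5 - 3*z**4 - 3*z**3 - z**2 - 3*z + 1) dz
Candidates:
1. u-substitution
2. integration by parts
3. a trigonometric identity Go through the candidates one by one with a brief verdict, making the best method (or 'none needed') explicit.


Best approach: no special technique — a term-by-term power-rule job in z; no substitution or rearrangement earns its keep here.
- u-substitution — no substitution does more than relabel what direct integration already handles.
- integration by parts — parts would only shuffle a directly integrable integrand.
- a trigonometric identity — there is no trigonometric structure at all — the integrand carries no sine or cosine to rewrite.


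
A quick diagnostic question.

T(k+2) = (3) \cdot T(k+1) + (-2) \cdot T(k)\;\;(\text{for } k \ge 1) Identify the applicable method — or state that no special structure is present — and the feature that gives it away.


Best approach: the characteristic-root method — shift-invariance with fixed coefficients calls for exponential trials; the characteristic polynomial finds every r^k.


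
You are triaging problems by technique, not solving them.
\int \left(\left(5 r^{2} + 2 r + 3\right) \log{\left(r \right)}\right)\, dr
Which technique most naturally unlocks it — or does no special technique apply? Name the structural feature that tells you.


Verdict: integration by parts — logs resist antidifferentiation but differentiate beautifully; pair \log{\left(r \right)} with the polynomial 5 r^{2} + 2 r + 3 via parts.


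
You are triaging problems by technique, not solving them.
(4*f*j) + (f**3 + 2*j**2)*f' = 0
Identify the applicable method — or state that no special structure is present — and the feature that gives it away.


Technique: the exact-equation method — the compatibility test passes: the f-derivative of 4*f*j matches the j-derivative of f**3 + 2*j**2, so integrate a potential.


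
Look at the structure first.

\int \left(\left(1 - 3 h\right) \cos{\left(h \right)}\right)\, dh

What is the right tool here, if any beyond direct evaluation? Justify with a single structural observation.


Verdict: integration by parts — a polynomial factor 1 - 3 h multiplies \cos{\left(h \right)}; differentiating 1 - 3 h lowers its degree while \cos{\left(h \right)} integrates cleanly, so parts wins.


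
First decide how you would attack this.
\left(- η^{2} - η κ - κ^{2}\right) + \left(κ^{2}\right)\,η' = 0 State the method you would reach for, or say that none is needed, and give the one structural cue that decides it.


Verdict: the homogeneous substitution — the slope's numerator and denominator share total degree; set v = η/κ and the equation drops to separable form.


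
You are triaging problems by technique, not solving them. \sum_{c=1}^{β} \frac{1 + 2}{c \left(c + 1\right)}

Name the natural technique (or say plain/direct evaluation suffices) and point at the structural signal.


Technique: telescoping — \frac{1 + 2}{c \left(c + 1\right)} is a collapsed telescope: expand it into simple fractions to see the cancellation.


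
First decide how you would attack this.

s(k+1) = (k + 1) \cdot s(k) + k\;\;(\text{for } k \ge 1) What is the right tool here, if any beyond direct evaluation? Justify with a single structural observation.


Diagnosis: a summation factor — because the multiplier k + 1 is index-dependent, divide through by its running product and sum the resulting differences.


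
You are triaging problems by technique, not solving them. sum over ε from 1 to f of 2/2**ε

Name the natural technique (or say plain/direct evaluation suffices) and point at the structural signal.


Diagnosis: the geometric series formula — consecutive terms stand in a fixed index-free ratio — the geometric sum formula closes it.


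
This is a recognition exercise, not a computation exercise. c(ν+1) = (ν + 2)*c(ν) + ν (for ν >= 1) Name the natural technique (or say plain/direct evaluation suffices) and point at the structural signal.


Verdict: a summation factor — one step of memory with a weight ν + 2 that changes as the index grows — the summation-factor construction is built for this.


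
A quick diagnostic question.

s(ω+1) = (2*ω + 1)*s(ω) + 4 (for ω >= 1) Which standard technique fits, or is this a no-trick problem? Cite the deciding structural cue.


Technique: a summation factor — an index-dependent multiplier 2*ω + 1 rules out characteristic roots; a summation factor converts it to a pure difference.


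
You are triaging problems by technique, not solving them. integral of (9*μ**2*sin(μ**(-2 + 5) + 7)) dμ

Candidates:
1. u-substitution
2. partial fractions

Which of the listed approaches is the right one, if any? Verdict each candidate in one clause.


Technique: u-substitution — the only nontrivial dependence routes through (μ**(-2 + 5) + 7), whose derivative supplies the leftover factor up to a constant multiple — u = (μ**(-2 + 5) + 7) flattens it.
- u-substitution: yes, a natural case for it.
- partial fractions — there is no rational-function structure to decompose.


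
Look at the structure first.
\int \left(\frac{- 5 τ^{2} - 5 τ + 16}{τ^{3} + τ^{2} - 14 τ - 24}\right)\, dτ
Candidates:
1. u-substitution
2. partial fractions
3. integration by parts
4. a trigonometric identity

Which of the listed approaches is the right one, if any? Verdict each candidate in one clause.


Technique: partial fractions — the denominator τ^{3} + τ^{2} - 14 τ - 24 factors, so the quotient decomposes into elementary partial fractions term by term.
- u-substitution: no subexpression of the integrand serves as a whole-integral substitution inner — individual terms may offer their own, but none carries its derivative as a factor of the full integrand; a working change of variable would have to be constructed from outside the expression.
- partial fractions: a fit — the right tool for this form.
- integration by parts: the nonconstant-polynomial-times-standard-kernel pattern (an exp, sine, cosine, or logarithm partner) is absent.
- a trigonometric identity — with no trigonometric functions present, identity rewriting has no target.


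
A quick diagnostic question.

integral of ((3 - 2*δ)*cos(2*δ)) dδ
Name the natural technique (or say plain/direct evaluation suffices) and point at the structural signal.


Diagnosis: integration by parts — a polynomial factor 3 - 2*δ multiplies cos(2*δ); differentiating 3 - 2*δ lowers its degree while cos(2*δ) integrates cleanly, so parts wins.


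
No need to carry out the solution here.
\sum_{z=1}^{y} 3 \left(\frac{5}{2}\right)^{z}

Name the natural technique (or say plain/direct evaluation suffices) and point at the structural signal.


Best approach: the geometric series formula — each term is \frac{5}{2} times the previous one, so the geometric-series formula applies directly.


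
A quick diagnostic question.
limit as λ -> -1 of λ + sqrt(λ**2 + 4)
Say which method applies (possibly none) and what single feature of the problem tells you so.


Diagnosis: no special technique — nothing blocks direct substitution at -1: plug in and finish.


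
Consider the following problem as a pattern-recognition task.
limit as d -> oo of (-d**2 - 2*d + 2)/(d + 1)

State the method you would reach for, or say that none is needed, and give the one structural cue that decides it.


Method: dominant-term comparison — growth-rate triage: the leading powers of d decide the limit, everything else is noise. l'Hôpital's at-infinity variant applies to the expression viewed as a single quotient; the leading-term comparison is the direct route.


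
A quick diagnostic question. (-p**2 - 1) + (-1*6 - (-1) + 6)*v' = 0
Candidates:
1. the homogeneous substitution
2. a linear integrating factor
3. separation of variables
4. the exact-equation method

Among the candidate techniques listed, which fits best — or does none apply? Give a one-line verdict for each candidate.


Diagnosis: no special technique — with v absent the equation is not coupled at all: direct integration in p.
- the homogeneous substitution: the slope does not depend on the ratio of the variables alone.
- a linear integrating factor: the linear template holds only trivially here (the unknown is absent, so the coefficient is zero) — the method is not the natural label.
- separation of variables — separation is only trivially available — with the unknown absent from the slope this is a direct integration, not a separation problem.
- the exact-equation method: with the unknown absent from both coefficients, the cross-partial test holds emptily — nothing for the exact method to work on.


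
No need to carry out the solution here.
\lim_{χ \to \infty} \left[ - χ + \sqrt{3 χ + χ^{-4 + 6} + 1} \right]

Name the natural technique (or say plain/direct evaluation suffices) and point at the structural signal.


Technique: conjugate multiplication — turning the difference into a conjugate-rationalized ratio makes the limit readable.


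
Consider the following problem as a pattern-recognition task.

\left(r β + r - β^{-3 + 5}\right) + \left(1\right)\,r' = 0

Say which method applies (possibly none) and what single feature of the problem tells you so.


Best approach: a linear integrating factor — the unknown enters only to the first power against a nonzero forcing term — the integrating-factor template applies directly.


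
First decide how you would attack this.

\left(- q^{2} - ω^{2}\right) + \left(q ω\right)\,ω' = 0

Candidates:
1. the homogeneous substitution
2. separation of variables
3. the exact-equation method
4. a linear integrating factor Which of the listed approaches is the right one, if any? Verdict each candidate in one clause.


Method: the homogeneous substitution — the slope is degree-zero homogeneous: the ratio substitution v = ω/q collapses it. This doubles as a Bernoulli equation in the unknown as written; the homogeneous route needs no setup at all.
- the homogeneous substitution: yes, a natural case for it.
- separation of variables — no division isolates the independent variable from the unknown.
- the exact-equation method — the mixed-partials test fails on this split — it is not an exact differential as presented.
- a linear integrating factor: the unknown enters nonlinearly (through a power, a denominator, or a transcendental function), which the linear integrating-factor recipe cannot absorb as-is — any repair would come from a preliminary substitution, not the factor.


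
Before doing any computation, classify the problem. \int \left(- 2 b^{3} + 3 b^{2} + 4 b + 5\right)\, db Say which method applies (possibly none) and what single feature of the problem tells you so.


Best approach: no special technique — every term is a constant multiple of a power of b; term-wise power-rule integration needs no preliminary transformation.


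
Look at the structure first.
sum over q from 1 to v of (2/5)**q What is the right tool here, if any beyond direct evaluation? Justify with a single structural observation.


Best approach: the geometric series formula — each term is 2/5 times the previous one, so the geometric-series formula applies directly.


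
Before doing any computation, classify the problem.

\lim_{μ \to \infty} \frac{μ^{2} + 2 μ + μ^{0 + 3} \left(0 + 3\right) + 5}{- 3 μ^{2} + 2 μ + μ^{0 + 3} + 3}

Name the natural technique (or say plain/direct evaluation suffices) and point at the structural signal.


Verdict: dominant-term comparison — divide through by the highest power of μ; every lower-order term dies and the dominant terms decide the limit. Viewed as a single quotient this is an ∞/∞ form — an at-infinity application of l'Hôpital's rule would also resolve it; comparing leading growth reads the answer without differentiating.


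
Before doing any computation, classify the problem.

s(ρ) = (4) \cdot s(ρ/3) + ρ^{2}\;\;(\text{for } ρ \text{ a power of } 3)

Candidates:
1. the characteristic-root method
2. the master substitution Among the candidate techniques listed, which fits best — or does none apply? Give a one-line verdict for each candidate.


Technique: the master substitution — the argument contracts 3-fold per step: reindex ρ exponentially and solve the linear recurrence in the new index.
- the characteristic-root method — the recursion divides its index rather than shifting it — outside the constant-shift family the root method covers.
- the master substitution: a fit — the right tool for this form.


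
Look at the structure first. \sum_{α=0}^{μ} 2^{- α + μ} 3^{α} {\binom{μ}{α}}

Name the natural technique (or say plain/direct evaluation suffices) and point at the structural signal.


Technique: the binomial theorem — the binomial coefficients weight matched powers of 3 and 2, which is exactly the expansion of a binomial power.


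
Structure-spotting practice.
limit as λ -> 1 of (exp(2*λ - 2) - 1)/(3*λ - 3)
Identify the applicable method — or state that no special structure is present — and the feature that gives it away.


Best approach: l'Hôpital's rule (0/0) — substituting 1 gives 0 over 0; differentiate top and bottom once and re-evaluate. One could equally expand both pieces locally and compare leading terms; the rule does that in one stroke.


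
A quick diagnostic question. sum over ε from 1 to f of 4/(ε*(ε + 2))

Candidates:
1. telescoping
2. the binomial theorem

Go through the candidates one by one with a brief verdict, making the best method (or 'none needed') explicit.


Method: telescoping — 4/(ε*(ε + 2)) is a collapsed telescope: expand it into simple fractions to see the cancellation.
- telescoping: applicable, and directly so.
- the binomial theorem: no binomial coefficients pair with matched powers.


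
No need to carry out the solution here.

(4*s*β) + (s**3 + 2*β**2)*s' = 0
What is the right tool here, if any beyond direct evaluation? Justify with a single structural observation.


Diagnosis: the exact-equation method — d/ds of 4*s*β equals d/dβ of s**3 + 2*β**2: the form is a total differential of one potential — integrate it exactly.


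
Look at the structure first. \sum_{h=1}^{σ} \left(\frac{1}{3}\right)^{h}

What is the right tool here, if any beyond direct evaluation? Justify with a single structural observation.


Best approach: the geometric series formula — check a ratio of consecutive terms: it is \frac{1}{3}, independent of the index, so the geometric formula closes the sum.


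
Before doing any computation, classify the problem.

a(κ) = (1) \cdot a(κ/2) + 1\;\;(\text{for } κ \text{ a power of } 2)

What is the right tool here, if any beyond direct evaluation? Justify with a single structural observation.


Best approach: the master substitution — treat m = log base 2 of κ as the new clock: one recursion step advances m by one while κ scales by 2.


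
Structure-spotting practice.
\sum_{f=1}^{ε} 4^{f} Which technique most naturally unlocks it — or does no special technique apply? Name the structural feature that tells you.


Verdict: the geometric series formula — the ratio of consecutive terms is the constant 4, independent of the index — a geometric sum.


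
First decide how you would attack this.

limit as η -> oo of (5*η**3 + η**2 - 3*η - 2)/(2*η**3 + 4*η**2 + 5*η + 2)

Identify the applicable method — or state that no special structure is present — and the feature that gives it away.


Verdict: dominant-term comparison — divide by the highest power of η present: lower-order terms vanish and the dominant ratio remains. As a single quotient, the ∞/∞ shape would yield to repeated differentiation as well — the growth comparison gets there in one look.


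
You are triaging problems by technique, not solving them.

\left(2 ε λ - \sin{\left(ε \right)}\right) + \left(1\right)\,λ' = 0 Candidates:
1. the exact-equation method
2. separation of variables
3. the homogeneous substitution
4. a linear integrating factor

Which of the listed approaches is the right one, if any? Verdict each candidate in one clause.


Best approach: a linear integrating factor — the equation is linear in λ with coefficient 2 ε; multiplying by the integrating factor exp(∫2 ε) makes the left side a perfect derivative.
- the exact-equation method — no potential function has this form as its differential, as written.
- separation of variables — the two dependences do not factor apart.
- the homogeneous substitution: the slope does not depend on the ratio of the variables alone.
- a linear integrating factor: yes, a natural case for it.


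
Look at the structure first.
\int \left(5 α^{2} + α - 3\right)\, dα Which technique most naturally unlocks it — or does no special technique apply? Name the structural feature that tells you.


Best approach: no special technique — a term-by-term power-rule job in α; no substitution or rearrangement earns its keep here.


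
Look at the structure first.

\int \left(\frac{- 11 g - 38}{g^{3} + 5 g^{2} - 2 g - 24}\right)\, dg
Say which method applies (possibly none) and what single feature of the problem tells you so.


Verdict: partial fractions — with g^{3} + 5 g^{2} - 2 g - 24 factorable and the degree on top strictly smaller, simple-fraction decomposition is immediate.


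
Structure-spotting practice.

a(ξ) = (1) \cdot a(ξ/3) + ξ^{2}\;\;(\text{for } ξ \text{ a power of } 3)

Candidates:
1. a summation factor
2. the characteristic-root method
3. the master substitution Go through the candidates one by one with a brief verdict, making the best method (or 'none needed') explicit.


Best approach: the master substitution — treat m = log base 3 of ξ as the new clock: one recursion step advances m by one while ξ scales by 3.
- a summation factor: a divided-index call is outside the fixed-shift first-order family a summation factor normalizes.
- the characteristic-root method: the recursion divides its index rather than shifting it — outside the constant-shift family the root method covers.
- the master substitution: applicable, and directly so.


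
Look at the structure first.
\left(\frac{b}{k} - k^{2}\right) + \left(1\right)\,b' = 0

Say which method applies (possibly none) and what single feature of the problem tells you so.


Method: a linear integrating factor — the unknown enters only to the first power against a nonzero forcing term — the integrating-factor template applies directly.


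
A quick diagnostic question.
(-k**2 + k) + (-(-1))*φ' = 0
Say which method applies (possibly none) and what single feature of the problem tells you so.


Method: no special technique — solved for the derivative, no φ appears — this is antidifferentiation in k wearing ODE clothing.


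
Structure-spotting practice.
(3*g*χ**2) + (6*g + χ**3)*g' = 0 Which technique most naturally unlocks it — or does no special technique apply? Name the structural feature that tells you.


Diagnosis: the exact-equation method — check exactness first: here it holds (3*g*χ**2, 6*g + χ**3 have matching cross partials), so no integrating factor is needed.


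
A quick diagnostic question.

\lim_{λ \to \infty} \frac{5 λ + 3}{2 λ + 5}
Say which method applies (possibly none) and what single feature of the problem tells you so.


Method: dominant-term comparison — at large λ only the top-degree terms survive; compare the leading terms and the limit falls out. As a single quotient, the ∞/∞ shape would yield to repeated differentiation as well — the growth comparison gets there in one look.


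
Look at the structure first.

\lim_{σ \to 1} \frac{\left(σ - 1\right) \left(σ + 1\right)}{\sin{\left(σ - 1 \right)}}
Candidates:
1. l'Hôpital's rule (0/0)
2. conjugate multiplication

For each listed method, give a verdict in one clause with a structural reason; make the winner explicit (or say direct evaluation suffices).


Verdict: l'Hôpital's rule (0/0) — the 0/0 form at 1 is the signature situation for l'Hôpital's rule. The standard small-argument limits would also carry it; the rule is the systematic route.
- l'Hôpital's rule (0/0) — yes — fits the structure here.
- conjugate multiplication — no divergent radical difference is present for a conjugate pair to cancel.


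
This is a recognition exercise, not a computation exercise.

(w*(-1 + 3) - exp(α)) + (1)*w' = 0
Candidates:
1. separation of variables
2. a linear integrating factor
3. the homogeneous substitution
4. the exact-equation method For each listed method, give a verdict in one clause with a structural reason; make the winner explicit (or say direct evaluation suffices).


Best approach: a linear integrating factor — w enters only linearly with coefficient (-1 + 3); multiply by exp of the integral of (-1 + 3) and the left side becomes one derivative.
- separation of variables: no division isolates the independent variable from the unknown.
- a linear integrating factor — yes, a natural case for it.
- the homogeneous substitution: the slope does not depend on the ratio of the variables alone.
- the exact-equation method: exactness fails on the nose — the mixed partials do not match.


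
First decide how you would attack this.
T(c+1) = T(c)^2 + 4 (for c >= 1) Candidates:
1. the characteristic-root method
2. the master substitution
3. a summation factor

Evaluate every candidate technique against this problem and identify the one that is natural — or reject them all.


Diagnosis: no special technique — the map from one term to the next is curved, not linear, so linear closed-form machinery does not attach.
- the characteristic-root method — the recursion is nonlinear in the sequence values, so no linear-modes ansatz applies.
- the master substitution — with no divided-index recursive call, reindexing by powers of a base buys nothing.
- a summation factor — no summation factor applies — the rule is not linear in the sequence values.


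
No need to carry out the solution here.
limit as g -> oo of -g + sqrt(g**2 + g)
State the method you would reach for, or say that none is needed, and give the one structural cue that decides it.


Technique: conjugate multiplication — sqrt(g**2 + g) and g both blow up, but their difference is tame once the conjugate rationalizes it.


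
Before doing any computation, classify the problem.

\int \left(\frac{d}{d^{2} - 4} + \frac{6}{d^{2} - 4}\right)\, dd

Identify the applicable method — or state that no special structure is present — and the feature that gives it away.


Best approach: partial fractions — d^{2} - 4 splits into linear pieces, so the quotient is a sum of simple fractions — decompose before integrating.


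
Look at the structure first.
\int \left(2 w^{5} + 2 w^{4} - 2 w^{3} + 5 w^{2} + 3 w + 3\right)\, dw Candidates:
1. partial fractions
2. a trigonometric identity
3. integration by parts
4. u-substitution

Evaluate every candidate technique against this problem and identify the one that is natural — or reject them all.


Technique: no special technique — a term-by-term power-rule job in w; no substitution or rearrangement earns its keep here.
- partial fractions — the expression is not a ratio of polynomials that decomposes further.
- a trigonometric identity: with no trigonometric functions present, identity rewriting has no target.
- integration by parts: splitting off a factor buys nothing — the integrand integrates directly without parts.
- u-substitution — no substitution does more than relabel what direct integration already handles.


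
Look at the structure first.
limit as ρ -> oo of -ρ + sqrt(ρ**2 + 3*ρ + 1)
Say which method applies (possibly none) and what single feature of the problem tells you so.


Technique: conjugate multiplication — neither sqrt(ρ**2 + 3*ρ + 1) nor ρ converges alone, so rewrite their difference as a conjugate-rationalized quotient first.


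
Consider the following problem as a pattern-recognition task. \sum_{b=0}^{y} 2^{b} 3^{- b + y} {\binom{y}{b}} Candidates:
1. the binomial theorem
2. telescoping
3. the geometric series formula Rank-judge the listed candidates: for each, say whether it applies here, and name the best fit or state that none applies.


Diagnosis: the binomial theorem — {\binom{y}{b}} weighting matched powers of 2 and 3 is the expanded form of (2 + 3)^y — fold it back up.
- the binomial theorem — applicable, and directly so.
- telescoping — in the displayed form, no term reappears at a neighboring index to cancel against.
- the geometric series formula — dividing successive terms gives an index-dependent quantity, not a constant.


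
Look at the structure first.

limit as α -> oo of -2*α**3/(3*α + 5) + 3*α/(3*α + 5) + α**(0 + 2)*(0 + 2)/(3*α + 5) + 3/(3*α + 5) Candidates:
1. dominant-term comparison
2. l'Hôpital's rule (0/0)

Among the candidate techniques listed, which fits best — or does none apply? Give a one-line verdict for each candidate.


Verdict: dominant-term comparison — growth-rate triage: the leading powers of α decide the limit, everything else is noise.
- dominant-term comparison: a fit — the right tool for this form.
- l'Hôpital's rule (0/0) — viewed as a single quotient this runs to ∞/∞, not the 0/0 clash this candidate addresses; an at-infinity variant of the rule would resolve it, but comparing leading growth reads the answer without differentiating.


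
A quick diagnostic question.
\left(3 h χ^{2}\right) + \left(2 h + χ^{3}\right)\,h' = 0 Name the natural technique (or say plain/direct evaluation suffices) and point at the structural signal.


Diagnosis: the exact-equation method — 3 h χ^{2} and 2 h + χ^{3} pass the exactness check on the nose, so no integrating factor in χ or h is needed at all.


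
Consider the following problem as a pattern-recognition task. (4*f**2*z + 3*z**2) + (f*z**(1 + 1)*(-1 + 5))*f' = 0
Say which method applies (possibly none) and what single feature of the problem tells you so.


Technique: the exact-equation method — equality of cross partials is the green light — assemble the potential function term by term.


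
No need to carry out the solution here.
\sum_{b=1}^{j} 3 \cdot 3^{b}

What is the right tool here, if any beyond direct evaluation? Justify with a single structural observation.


Method: the geometric series formula — each summand is the previous one scaled by 3; that constant multiplier is itself the geometric structure.


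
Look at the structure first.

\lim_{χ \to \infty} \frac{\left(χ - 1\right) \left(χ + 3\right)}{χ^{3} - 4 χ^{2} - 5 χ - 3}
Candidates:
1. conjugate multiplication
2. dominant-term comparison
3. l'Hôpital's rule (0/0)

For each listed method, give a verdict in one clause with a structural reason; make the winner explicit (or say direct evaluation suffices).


Best approach: dominant-term comparison — divide by the highest power of χ present: lower-order terms vanish and the dominant ratio remains.
- conjugate multiplication — rationalization has no target — no divergent radical difference appears.
- dominant-term comparison: a fit — the right tool for this form.
- l'Hôpital's rule (0/0) — as a single quotient the expression runs to ∞/∞ at the limit point — an at-infinity form of the rule would apply, though the leading-growth comparison is the direct reading.


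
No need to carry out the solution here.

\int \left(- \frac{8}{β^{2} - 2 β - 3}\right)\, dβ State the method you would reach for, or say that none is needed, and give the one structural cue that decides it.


Verdict: partial fractions — break β^{2} - 2 β - 3 into its roots and the integral splits into logarithm-sized bites.


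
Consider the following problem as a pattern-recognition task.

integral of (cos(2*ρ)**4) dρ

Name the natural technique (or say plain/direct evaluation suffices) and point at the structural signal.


Technique: a trigonometric identity — cos(2*ρ)**4 carries an even exponent — trade it for double-angle cosines before integrating.


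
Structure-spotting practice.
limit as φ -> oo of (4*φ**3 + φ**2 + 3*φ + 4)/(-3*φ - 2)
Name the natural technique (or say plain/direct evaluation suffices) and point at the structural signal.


Technique: dominant-term comparison — as φ grows, only the highest-degree terms matter — compare leading terms and read the limit off. As a single quotient, the ∞/∞ shape would yield to repeated differentiation as well — the growth comparison gets there in one look.


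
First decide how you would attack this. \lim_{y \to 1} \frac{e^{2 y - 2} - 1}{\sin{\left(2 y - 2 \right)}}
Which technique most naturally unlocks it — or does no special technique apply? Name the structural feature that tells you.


Diagnosis: l'Hôpital's rule (0/0) — plug in 1: top and bottom both hit zero, so differentiate each and retry. One could equally expand both pieces locally and compare leading terms; the rule does that in one stroke.


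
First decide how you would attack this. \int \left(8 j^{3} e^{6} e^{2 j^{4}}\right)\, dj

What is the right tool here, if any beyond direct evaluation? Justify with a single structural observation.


Best approach: u-substitution — collected, the integrand has one factor that is, up to a constant, the derivative of an inner expression the rest depends on — substitute for that inner expression.


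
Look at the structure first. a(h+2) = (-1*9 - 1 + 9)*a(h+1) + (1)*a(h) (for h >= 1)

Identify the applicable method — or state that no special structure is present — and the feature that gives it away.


Verdict: the characteristic-root method — this is the constant-coefficient homogeneous case — the whole solution in h reduces to a polynomial's roots.


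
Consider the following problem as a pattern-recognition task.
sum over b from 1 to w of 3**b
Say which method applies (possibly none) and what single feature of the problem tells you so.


Verdict: the geometric series formula — each summand is the previous one scaled by 3; that constant multiplier is itself the geometric structure.


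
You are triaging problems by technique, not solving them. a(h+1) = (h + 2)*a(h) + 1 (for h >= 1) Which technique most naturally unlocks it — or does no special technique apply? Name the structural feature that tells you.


Diagnosis: a summation factor — normalize by the running product of h + 2: the left side becomes a difference, and differences sum.


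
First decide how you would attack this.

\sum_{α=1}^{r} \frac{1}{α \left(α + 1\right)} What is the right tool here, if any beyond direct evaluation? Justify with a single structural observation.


Best approach: telescoping — the summand \frac{1}{α \left(α + 1\right)} decomposes into fractions whose poles differ by an integer shift — the series collapses.


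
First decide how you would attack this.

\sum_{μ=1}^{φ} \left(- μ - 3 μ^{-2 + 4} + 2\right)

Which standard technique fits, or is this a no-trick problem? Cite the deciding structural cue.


Technique: no special technique — recognize the absence of structure: constant-multiple powers of μ summed plainly, no special method required.


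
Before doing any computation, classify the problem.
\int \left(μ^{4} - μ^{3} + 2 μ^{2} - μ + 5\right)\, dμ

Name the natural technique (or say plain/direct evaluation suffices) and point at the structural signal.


Technique: no special technique — every term is a constant multiple of a power of μ; term-wise power-rule integration needs no preliminary transformation.


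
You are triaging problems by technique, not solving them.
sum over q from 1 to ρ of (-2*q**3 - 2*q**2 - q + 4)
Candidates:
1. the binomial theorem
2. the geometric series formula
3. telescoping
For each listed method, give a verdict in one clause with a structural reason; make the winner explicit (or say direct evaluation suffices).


Verdict: no special technique — with only polynomial terms in q present, the classical sum-of-powers identities are all you need.
- the binomial theorem — the terms lack the binomial-coefficient-weighted complementary-power pattern of an expansion.
- the geometric series formula — the ratio of consecutive terms depends on the index.
- telescoping — in the displayed form, no term reappears at a neighboring index to cancel against.


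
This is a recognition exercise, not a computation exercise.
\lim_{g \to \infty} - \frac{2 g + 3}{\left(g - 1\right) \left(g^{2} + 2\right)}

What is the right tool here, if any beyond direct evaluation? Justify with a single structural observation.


Best approach: dominant-term comparison — at large g only the top-degree terms survive; compare the leading terms and the limit falls out. Differentiating the expression as a single quotient would eventually settle it as well; matching dominant growth settles it immediately.


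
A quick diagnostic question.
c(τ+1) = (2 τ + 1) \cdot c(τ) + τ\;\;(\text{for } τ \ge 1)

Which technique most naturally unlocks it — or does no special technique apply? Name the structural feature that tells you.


Diagnosis: a summation factor — one-term recursion with variable weight 2 τ + 1 is solved by product normalization, not by root-finding.


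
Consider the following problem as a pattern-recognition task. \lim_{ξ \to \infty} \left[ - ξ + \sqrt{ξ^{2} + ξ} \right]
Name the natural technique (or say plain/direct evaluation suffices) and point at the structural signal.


Diagnosis: conjugate multiplication — an infinity-minus-infinity difference with a surviving radical — multiply by the conjugate to cancel the divergence.


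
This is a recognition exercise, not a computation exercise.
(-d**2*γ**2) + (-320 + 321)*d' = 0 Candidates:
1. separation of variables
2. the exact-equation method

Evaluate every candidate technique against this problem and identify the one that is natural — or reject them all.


Verdict: separation of variables — solved for the derivative, the right side factors as γ**2 times d**2 — all γ-dependence separates from all d-dependence.
- separation of variables: applicable, and directly so.
- the exact-equation method: no potential function has this form as its differential, as written.
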